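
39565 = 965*41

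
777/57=259/19 = 13.63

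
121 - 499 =-378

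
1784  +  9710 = 11494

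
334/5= 334/5 = 66.80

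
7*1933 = 13531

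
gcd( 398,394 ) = 2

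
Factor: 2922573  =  3^1*71^1*13721^1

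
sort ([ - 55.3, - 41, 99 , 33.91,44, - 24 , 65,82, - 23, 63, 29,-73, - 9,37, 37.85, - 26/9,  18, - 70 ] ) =[  -  73, - 70, - 55.3, - 41,- 24,-23, - 9,  -  26/9,18, 29,33.91,37,37.85, 44, 63,65,82, 99] 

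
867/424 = 2 + 19/424 = 2.04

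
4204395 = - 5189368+9393763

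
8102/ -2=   -  4051+ 0/1=-4051.00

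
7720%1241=274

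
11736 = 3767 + 7969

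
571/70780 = 571/70780 = 0.01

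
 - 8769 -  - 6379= - 2390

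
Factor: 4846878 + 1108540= 2^1*7^1 * 425387^1 = 5955418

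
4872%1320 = 912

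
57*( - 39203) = -2234571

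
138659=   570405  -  431746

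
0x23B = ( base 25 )ML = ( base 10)571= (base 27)L4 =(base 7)1444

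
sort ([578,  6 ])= [ 6, 578]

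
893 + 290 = 1183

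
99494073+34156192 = 133650265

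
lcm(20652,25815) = 103260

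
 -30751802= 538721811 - 569473613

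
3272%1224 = 824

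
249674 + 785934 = 1035608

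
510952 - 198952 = 312000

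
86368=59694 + 26674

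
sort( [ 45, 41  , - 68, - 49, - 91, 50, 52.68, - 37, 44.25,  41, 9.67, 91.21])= [ - 91, - 68, - 49, - 37,9.67, 41 , 41,  44.25,  45, 50, 52.68,91.21 ]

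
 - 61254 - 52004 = - 113258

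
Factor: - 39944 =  - 2^3*4993^1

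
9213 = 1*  9213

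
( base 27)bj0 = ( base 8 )20524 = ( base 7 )33606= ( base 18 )1860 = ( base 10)8532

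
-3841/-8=3841/8 = 480.12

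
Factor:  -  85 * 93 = - 7905= - 3^1*5^1* 17^1*31^1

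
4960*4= 19840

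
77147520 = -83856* ( - 920) 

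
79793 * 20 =1595860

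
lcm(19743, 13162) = 39486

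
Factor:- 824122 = -2^1*13^1*29^1 * 1093^1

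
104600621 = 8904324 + 95696297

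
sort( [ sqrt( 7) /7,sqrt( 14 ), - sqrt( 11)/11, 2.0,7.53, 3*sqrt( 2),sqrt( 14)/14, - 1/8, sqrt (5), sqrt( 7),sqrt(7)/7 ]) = [ - sqrt( 11 )/11,  -  1/8,sqrt( 14) /14,sqrt( 7)/7, sqrt( 7)/7,2.0, sqrt( 5), sqrt( 7), sqrt( 14 ),3*sqrt( 2 ),7.53 ] 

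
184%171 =13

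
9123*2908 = 26529684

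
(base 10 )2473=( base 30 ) 2md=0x9a9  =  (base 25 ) 3NN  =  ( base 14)c89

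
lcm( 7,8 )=56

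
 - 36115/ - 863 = 36115/863 = 41.85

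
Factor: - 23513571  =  -3^4*107^1*2713^1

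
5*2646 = 13230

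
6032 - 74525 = - 68493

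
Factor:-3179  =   - 11^1*17^2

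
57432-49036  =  8396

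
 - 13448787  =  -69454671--56005884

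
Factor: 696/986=12/17  =  2^2*  3^1*17^(-1) 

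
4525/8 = 4525/8 = 565.62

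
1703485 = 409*4165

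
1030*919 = 946570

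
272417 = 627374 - 354957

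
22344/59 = 378 + 42/59 =378.71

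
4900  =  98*50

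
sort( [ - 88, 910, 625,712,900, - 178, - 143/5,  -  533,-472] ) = [ - 533, - 472, - 178 , - 88, - 143/5,625, 712,900,910]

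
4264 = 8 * 533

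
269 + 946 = 1215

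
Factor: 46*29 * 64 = 2^7*23^1 *29^1 = 85376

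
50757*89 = 4517373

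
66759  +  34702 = 101461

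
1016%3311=1016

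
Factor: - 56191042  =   - 2^1 * 28095521^1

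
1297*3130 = 4059610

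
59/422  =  59/422 = 0.14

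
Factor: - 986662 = -2^1 * 487^1 * 1013^1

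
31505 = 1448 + 30057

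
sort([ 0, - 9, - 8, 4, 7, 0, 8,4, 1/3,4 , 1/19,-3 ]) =[ -9, - 8, - 3,0, 0,1/19, 1/3, 4, 4,4, 7 , 8] 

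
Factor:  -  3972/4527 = - 2^2*3^( - 1)*331^1  *503^( - 1) = - 1324/1509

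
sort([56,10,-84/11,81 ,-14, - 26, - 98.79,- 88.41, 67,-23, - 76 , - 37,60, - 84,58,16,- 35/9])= [-98.79, - 88.41, - 84, - 76,-37, - 26,-23,-14, - 84/11, - 35/9,10,16,56,58,60, 67, 81 ]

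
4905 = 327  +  4578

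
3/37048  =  3/37048 = 0.00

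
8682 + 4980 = 13662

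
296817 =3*98939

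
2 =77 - 75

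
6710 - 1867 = 4843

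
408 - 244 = 164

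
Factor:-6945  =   - 3^1*5^1*463^1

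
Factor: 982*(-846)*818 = -679571496 = -  2^3 * 3^2*47^1*409^1*491^1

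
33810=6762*5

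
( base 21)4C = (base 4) 1200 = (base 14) 6c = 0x60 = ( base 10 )96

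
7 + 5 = 12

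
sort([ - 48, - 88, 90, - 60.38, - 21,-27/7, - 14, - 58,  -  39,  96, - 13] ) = [  -  88,-60.38,  -  58,-48 , - 39, - 21,  -  14, - 13,  -  27/7,90,96 ]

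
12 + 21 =33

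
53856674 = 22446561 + 31410113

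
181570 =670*271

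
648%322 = 4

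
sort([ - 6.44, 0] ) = [ -6.44, 0 ] 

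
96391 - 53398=42993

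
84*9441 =793044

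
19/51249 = 19/51249 = 0.00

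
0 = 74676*0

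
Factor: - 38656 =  - 2^8 * 151^1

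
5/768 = 5/768 = 0.01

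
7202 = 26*277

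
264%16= 8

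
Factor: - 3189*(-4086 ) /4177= 2^1* 3^3*227^1 * 1063^1*4177^( - 1)=13030254/4177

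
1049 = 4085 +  - 3036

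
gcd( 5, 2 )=1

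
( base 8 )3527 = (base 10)1879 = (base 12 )1107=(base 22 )3J9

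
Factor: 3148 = 2^2*787^1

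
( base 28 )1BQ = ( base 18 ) 382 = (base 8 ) 2136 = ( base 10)1118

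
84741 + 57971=142712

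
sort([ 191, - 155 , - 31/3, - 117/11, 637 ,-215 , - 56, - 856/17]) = [- 215,-155, - 56,-856/17,-117/11,- 31/3,191, 637]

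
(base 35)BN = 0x198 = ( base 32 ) CO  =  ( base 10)408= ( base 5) 3113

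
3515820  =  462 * 7610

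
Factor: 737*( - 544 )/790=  - 200464/395 = - 2^4*5^ ( -1)*11^1*17^1 * 67^1*79^(-1)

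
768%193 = 189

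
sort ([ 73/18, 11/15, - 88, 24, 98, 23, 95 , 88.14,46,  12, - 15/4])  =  [ - 88, - 15/4, 11/15 , 73/18, 12,23,24 , 46, 88.14, 95, 98 ] 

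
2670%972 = 726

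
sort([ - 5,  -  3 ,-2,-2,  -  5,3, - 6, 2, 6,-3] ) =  [ - 6, -5, - 5, - 3, - 3, - 2, - 2, 2, 3, 6] 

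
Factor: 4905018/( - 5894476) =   -  2^ (-1)*3^2*7^ ( - 1)*131^( - 1)*379^1*719^1*1607^( - 1) =- 2452509/2947238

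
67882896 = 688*98667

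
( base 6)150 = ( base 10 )66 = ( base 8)102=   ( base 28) 2A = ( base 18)3c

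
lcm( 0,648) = 0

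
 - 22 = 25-47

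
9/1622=9/1622 = 0.01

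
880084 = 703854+176230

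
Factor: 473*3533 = 11^1*43^1*3533^1 = 1671109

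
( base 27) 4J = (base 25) 52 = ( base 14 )91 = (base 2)1111111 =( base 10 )127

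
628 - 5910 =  - 5282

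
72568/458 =36284/229 = 158.45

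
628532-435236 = 193296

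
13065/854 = 13065/854 = 15.30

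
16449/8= 2056 + 1/8 =2056.12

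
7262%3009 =1244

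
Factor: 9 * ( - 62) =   -  558 = - 2^1 * 3^2*31^1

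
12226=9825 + 2401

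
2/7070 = 1/3535 = 0.00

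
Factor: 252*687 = 173124 = 2^2 * 3^3*7^1*229^1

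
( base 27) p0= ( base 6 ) 3043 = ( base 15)300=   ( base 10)675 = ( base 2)1010100011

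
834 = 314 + 520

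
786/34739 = 786/34739 = 0.02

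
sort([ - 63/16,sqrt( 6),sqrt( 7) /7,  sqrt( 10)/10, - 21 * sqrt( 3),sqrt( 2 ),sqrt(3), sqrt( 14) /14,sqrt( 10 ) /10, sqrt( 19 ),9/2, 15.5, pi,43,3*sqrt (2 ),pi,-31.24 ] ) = [  -  21 *sqrt( 3 ), - 31.24,-63/16 , sqrt( 14)/14,  sqrt(10)/10,  sqrt( 10 ) /10, sqrt( 7 )/7 , sqrt( 2),sqrt(3 ),sqrt( 6) , pi,pi  ,  3*sqrt( 2),sqrt( 19),9/2,15.5,43] 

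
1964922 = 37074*53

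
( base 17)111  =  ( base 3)102101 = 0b100110011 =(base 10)307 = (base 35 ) 8R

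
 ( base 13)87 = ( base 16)6f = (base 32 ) 3f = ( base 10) 111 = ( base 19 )5g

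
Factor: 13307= 7^1*1901^1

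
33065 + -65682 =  - 32617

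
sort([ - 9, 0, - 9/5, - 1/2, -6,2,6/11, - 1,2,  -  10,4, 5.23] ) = [ - 10, - 9, - 6, - 9/5, - 1,-1/2,0,6/11,2 , 2,4,5.23 ] 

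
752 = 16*47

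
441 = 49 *9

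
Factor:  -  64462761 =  - 3^2*11^1 * 651139^1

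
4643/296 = 15+203/296 =15.69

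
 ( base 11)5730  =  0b1110101101111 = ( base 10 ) 7535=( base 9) 11302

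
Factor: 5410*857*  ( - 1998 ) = - 2^2*3^3*5^1  *  37^1*541^1 * 857^1  =  - 9263467260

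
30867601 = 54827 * 563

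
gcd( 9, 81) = 9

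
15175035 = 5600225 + 9574810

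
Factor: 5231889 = 3^2* 13^1 *97^1*461^1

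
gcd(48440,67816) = 9688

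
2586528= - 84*(- 30792 ) 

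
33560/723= 46 + 302/723 =46.42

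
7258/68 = 3629/34 =106.74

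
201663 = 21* 9603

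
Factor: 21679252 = 2^2*7^1 * 233^1*3323^1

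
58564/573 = 102 + 118/573 = 102.21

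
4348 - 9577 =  - 5229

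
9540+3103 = 12643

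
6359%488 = 15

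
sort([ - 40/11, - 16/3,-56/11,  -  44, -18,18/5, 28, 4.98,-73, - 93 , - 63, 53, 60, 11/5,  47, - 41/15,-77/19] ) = [-93,- 73, - 63, - 44, - 18, - 16/3, - 56/11, - 77/19, - 40/11, - 41/15,  11/5,  18/5,4.98,28, 47,  53 , 60]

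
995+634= 1629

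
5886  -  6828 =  - 942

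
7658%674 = 244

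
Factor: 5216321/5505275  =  5^ ( -2)*11^1*41^ (-2) * 131^( - 1)*474211^1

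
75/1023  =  25/341 = 0.07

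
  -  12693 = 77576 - 90269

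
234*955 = 223470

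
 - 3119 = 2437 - 5556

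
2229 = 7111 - 4882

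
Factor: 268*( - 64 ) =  - 2^8*67^1= - 17152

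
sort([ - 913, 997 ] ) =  [ - 913,  997]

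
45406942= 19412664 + 25994278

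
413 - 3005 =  - 2592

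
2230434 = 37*60282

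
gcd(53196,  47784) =132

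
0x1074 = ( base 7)15165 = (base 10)4212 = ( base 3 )12210000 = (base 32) 43k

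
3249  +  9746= 12995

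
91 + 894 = 985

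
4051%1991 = 69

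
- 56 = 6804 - 6860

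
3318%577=433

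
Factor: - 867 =-3^1*17^2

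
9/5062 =9/5062 = 0.00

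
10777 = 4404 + 6373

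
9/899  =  9/899 = 0.01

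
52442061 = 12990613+39451448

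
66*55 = 3630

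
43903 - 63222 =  - 19319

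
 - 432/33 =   -  14+10/11 = -  13.09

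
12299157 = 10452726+1846431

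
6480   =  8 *810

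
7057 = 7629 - 572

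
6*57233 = 343398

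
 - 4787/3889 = -2+2991/3889 = - 1.23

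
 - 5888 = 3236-9124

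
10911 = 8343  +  2568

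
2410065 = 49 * 49185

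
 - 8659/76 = -114 + 5/76 = - 113.93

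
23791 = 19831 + 3960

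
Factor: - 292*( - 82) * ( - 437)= - 10463528   =  - 2^3 * 19^1*23^1*41^1 *73^1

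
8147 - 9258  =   - 1111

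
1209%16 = 9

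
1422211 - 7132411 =-5710200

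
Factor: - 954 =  - 2^1 * 3^2*53^1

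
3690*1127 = 4158630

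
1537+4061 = 5598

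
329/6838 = 329/6838  =  0.05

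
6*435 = 2610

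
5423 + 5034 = 10457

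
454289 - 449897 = 4392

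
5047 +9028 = 14075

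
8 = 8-0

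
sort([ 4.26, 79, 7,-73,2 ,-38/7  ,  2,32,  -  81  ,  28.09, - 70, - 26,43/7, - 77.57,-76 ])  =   [ - 81, - 77.57,-76, - 73,- 70 ,-26  ,-38/7,  2, 2, 4.26, 43/7, 7, 28.09 , 32,79]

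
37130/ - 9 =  - 4126 + 4/9= - 4125.56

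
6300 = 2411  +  3889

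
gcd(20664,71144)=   8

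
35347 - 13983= 21364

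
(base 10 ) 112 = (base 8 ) 160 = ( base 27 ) 44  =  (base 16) 70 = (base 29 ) 3p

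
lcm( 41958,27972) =83916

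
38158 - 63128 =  - 24970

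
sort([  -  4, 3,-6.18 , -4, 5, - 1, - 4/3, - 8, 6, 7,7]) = [ - 8, - 6.18,  -  4, - 4,-4/3,-1,3, 5, 6, 7, 7]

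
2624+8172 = 10796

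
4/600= 1/150 = 0.01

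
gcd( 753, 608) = 1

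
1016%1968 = 1016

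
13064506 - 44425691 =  - 31361185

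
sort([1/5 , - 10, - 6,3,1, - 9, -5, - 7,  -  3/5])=[ - 10 ,- 9, - 7,-6, - 5,  -  3/5,  1/5, 1, 3]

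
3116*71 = 221236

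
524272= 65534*8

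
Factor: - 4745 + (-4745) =-2^1*5^1*13^1 * 73^1 = - 9490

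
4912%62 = 14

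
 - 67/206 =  - 1+139/206 = -  0.33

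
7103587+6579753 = 13683340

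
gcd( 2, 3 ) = 1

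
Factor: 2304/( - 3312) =-16/23=- 2^4*23^( - 1)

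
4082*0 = 0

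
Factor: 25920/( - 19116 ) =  - 2^4*5^1*59^(- 1 ) = -80/59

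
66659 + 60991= 127650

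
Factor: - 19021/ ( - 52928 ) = 2^(  -  6)*23^1 = 23/64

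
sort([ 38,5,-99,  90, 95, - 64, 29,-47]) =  [-99,-64, - 47,  5, 29, 38,90, 95 ]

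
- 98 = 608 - 706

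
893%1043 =893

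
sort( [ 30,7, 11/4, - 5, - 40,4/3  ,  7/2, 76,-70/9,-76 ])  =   [ - 76, - 40, - 70/9, - 5, 4/3, 11/4,7/2, 7, 30, 76] 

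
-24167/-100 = 241+67/100 = 241.67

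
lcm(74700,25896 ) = 1942200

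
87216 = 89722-2506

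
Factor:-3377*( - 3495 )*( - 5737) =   -  3^1*5^1*11^1 * 233^1 * 307^1*5737^1=- 67711602255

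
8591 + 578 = 9169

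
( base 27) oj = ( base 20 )1d7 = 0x29b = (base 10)667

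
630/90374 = 315/45187=0.01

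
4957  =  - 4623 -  - 9580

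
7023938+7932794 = 14956732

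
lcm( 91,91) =91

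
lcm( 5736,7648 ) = 22944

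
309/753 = 103/251=0.41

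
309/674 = 309/674 = 0.46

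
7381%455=101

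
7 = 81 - 74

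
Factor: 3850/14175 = 22/81 = 2^1*3^(  -  4)*11^1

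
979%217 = 111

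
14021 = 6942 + 7079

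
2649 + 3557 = 6206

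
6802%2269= 2264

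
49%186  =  49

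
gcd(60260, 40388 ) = 92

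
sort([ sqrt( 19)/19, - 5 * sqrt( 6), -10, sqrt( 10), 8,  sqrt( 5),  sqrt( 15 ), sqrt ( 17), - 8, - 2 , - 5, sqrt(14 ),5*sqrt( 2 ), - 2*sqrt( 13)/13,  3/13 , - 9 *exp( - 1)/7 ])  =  [-5* sqrt( 6),-10,-8, - 5,  -  2, - 2*sqrt( 13)/13, - 9*exp( - 1 ) /7,sqrt (19) /19, 3/13, sqrt( 5 ), sqrt( 10), sqrt(14), sqrt( 15), sqrt ( 17) , 5*sqrt(2 ), 8]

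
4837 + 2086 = 6923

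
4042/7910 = 2021/3955 = 0.51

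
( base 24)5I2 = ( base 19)938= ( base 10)3314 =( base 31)3ds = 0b110011110010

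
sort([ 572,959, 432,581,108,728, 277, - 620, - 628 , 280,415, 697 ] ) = [ - 628, - 620,108,277, 280,  415, 432, 572, 581, 697, 728  ,  959]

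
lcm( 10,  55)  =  110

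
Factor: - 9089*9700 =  - 2^2 *5^2 *61^1*97^1 * 149^1 = - 88163300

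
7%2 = 1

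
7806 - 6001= 1805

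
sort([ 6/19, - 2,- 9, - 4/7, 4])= [ - 9,- 2,  -  4/7,6/19, 4 ] 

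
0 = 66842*0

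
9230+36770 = 46000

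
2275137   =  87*26151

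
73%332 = 73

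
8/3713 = 8/3713 = 0.00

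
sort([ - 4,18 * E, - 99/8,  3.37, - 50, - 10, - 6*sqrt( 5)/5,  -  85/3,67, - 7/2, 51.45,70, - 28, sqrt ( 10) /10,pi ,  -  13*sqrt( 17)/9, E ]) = [- 50, - 85/3, - 28 , - 99/8,-10,-13 *sqrt (17 ) /9, - 4,  -  7/2, - 6*sqrt (5) /5,sqrt( 10)/10,E, pi, 3.37,18*E,51.45,67,70 ]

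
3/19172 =3/19172 = 0.00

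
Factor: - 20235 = - 3^1*5^1*19^1*71^1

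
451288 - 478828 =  - 27540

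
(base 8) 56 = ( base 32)1e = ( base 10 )46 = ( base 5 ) 141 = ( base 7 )64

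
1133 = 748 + 385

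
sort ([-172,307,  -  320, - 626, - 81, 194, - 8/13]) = [-626, - 320, - 172, - 81, - 8/13,194,  307]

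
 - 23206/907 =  - 23206/907 = - 25.59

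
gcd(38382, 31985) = 6397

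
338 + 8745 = 9083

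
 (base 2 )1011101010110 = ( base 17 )13B7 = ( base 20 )eie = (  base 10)5974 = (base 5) 142344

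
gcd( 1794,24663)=3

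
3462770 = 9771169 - 6308399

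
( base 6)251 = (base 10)103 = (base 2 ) 1100111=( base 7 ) 205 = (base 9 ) 124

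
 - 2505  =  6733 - 9238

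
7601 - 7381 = 220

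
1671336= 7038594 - 5367258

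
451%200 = 51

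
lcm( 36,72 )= 72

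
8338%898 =256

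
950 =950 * 1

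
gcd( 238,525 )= 7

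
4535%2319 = 2216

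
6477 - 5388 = 1089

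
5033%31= 11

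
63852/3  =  21284 = 21284.00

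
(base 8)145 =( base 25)41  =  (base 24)45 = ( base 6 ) 245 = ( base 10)101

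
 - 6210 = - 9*690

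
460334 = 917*502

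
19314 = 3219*6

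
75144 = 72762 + 2382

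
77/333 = 77/333=0.23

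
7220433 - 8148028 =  - 927595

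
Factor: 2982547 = 587^1*5081^1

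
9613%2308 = 381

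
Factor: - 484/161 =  - 2^2*7^( - 1) * 11^2 *23^( - 1) 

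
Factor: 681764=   2^2*170441^1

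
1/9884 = 1/9884 = 0.00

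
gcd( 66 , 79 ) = 1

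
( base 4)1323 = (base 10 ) 123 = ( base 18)6F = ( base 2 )1111011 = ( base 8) 173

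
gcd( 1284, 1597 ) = 1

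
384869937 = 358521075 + 26348862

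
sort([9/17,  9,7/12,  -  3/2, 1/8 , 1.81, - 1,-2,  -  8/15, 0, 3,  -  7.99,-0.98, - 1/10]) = [-7.99, - 2, - 3/2,  -  1,- 0.98, -8/15, - 1/10, 0,1/8, 9/17, 7/12, 1.81, 3,9]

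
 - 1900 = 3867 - 5767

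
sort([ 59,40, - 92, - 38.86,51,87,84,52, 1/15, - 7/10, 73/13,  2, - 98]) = [ - 98, - 92, - 38.86,  -  7/10,  1/15, 2,  73/13, 40,51 , 52,59, 84, 87]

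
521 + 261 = 782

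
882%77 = 35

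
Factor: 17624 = 2^3*2203^1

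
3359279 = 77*43627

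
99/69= 1+10/23 = 1.43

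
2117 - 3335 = -1218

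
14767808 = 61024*242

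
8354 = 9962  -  1608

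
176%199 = 176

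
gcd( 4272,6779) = 1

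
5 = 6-1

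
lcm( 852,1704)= 1704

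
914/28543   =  914/28543= 0.03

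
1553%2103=1553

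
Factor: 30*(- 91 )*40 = -2^4*3^1*5^2 * 7^1*  13^1  =  - 109200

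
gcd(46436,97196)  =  188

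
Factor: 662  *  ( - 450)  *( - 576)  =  171590400=2^8*3^4*5^2*331^1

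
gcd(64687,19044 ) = 1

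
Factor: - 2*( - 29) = 2^1*29^1= 58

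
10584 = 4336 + 6248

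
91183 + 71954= 163137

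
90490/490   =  9049/49 = 184.67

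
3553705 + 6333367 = 9887072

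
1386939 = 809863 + 577076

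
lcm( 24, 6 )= 24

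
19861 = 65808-45947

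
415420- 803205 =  - 387785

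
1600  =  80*20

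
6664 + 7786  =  14450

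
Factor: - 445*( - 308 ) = 2^2*5^1*7^1*11^1  *89^1 = 137060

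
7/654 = 7/654 = 0.01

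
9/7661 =9/7661 = 0.00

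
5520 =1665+3855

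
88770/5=17754=17754.00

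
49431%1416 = 1287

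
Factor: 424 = 2^3*53^1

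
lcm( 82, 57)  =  4674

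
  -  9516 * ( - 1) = 9516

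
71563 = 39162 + 32401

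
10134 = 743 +9391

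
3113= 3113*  1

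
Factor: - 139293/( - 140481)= 469/473 = 7^1*11^( -1)*43^(  -  1 )*67^1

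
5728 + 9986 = 15714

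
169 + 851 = 1020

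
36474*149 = 5434626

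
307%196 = 111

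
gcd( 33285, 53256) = 6657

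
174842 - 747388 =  - 572546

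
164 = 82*2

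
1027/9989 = 1027/9989 = 0.10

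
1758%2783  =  1758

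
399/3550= 399/3550=   0.11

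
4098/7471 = 4098/7471= 0.55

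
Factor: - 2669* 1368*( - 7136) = 2^8*3^2 *17^1 * 19^1*157^1*  223^1= 26054906112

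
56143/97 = 578 + 77/97 = 578.79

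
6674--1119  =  7793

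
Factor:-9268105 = - 5^1  *7^2*11^1*19^1*181^1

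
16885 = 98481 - 81596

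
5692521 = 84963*67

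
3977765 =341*11665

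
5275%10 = 5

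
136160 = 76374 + 59786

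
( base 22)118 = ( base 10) 514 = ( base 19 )181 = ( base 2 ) 1000000010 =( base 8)1002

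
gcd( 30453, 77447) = 1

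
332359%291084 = 41275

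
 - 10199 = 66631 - 76830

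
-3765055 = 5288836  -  9053891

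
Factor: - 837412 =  -2^2*209353^1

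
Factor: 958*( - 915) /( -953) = 2^1*3^1*5^1 * 61^1 * 479^1 *953^( - 1 ) = 876570/953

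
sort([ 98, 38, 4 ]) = [ 4,38, 98]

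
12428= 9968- - 2460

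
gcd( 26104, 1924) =52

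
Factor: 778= 2^1*389^1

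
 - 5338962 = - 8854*603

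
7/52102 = 7/52102 =0.00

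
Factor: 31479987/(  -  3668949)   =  - 10493329/1222983= - 3^(  -  2 )*7^1*11^1*135887^(  -  1 )*136277^1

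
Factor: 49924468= 2^2*11^1*193^1 * 5879^1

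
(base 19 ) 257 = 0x338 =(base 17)2e8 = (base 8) 1470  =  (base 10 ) 824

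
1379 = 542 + 837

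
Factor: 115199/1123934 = 2^(-1 ) * 7^1*43^( - 1)*1867^(-1) *2351^1 = 16457/160562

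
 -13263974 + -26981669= -40245643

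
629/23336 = 629/23336 =0.03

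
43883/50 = 877 + 33/50 = 877.66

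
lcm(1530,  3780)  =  64260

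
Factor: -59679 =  - 3^2*19^1*349^1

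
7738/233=7738/233= 33.21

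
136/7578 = 68/3789 = 0.02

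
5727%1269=651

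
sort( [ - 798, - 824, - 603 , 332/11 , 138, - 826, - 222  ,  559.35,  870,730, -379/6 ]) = [ - 826 , - 824, - 798, - 603,- 222, - 379/6,332/11, 138,  559.35,  730 , 870] 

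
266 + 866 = 1132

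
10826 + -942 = 9884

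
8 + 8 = 16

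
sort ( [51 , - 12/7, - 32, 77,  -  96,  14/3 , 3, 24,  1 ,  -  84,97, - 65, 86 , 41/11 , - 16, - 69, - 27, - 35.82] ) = [ - 96 ,-84,-69, - 65,-35.82,-32, - 27, - 16,- 12/7,1, 3 , 41/11, 14/3 , 24 , 51, 77, 86, 97]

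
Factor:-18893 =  -7^1*2699^1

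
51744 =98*528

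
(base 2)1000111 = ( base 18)3h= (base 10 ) 71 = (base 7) 131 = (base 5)241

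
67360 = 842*80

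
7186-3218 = 3968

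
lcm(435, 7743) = 38715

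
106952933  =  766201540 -659248607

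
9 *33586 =302274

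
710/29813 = 710/29813 = 0.02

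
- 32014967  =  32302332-64317299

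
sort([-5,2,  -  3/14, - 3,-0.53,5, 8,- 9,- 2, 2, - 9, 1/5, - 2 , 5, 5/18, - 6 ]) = [ - 9,-9, - 6,-5, - 3,  -  2,-2,-0.53,-3/14, 1/5,5/18 , 2,2,5,5,  8 ]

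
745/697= 745/697 = 1.07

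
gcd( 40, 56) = 8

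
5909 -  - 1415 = 7324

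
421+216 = 637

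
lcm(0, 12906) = 0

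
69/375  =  23/125 = 0.18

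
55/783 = 55/783= 0.07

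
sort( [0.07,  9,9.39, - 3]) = [ -3 , 0.07, 9, 9.39]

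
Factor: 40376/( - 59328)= -2^( -3 )*3^( - 2 )*7^2 = - 49/72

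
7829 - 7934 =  - 105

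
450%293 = 157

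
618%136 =74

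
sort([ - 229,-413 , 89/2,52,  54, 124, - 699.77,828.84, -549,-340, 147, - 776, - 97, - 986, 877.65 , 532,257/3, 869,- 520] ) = [-986, - 776 ,- 699.77, - 549,-520, - 413,-340,- 229, - 97 , 89/2,  52,54, 257/3 , 124 , 147,  532 , 828.84, 869 , 877.65 ]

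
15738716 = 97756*161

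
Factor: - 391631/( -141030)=2^( - 1) * 3^(- 2 ) *5^( - 1) * 1567^( - 1) * 391631^1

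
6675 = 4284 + 2391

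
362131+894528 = 1256659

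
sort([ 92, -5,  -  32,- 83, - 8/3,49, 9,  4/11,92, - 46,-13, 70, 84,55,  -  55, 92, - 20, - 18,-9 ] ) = [-83, - 55, - 46, - 32, - 20, - 18,- 13, - 9,-5, - 8/3, 4/11 , 9,49, 55,70,84,92, 92, 92]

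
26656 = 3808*7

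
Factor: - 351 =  - 3^3*13^1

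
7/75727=7/75727 = 0.00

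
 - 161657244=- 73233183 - 88424061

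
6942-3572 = 3370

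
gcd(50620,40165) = 5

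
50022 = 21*2382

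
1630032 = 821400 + 808632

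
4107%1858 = 391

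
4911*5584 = 27423024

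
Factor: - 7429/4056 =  - 2^( - 3) * 3^( - 1 )  *13^( - 2)*17^1*19^1*23^1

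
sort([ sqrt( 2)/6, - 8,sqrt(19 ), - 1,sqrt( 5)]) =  [ - 8,  -  1,sqrt( 2) /6,sqrt(5),sqrt(19)]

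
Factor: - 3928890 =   -  2^1 * 3^1*5^1*7^1*53^1*353^1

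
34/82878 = 17/41439 = 0.00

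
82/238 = 41/119 = 0.34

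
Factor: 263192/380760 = 197/285 = 3^(-1 )*5^( -1 ) * 19^ (-1)*197^1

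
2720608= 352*7729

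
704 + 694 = 1398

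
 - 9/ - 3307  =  9/3307= 0.00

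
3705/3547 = 3705/3547 = 1.04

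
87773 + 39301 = 127074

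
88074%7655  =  3869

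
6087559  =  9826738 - 3739179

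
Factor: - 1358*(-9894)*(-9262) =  - 124444713624 = - 2^3*3^1*7^1*11^1*17^1*97^2*421^1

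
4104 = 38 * 108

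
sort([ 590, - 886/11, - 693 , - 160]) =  [ - 693, - 160, - 886/11, 590 ]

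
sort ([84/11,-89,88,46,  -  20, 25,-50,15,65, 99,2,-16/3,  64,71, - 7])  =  [-89 , - 50, - 20,-7, - 16/3, 2 , 84/11, 15,25, 46, 64,65 , 71, 88,  99 ] 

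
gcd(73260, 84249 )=3663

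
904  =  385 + 519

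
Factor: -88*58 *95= - 484880 = -2^4*5^1*11^1*19^1*29^1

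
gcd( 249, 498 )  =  249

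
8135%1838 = 783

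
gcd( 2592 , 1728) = 864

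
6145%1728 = 961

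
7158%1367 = 323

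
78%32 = 14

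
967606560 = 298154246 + 669452314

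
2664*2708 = 7214112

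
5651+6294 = 11945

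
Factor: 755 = 5^1*151^1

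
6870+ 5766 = 12636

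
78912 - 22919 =55993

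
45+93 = 138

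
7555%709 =465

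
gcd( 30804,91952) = 4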